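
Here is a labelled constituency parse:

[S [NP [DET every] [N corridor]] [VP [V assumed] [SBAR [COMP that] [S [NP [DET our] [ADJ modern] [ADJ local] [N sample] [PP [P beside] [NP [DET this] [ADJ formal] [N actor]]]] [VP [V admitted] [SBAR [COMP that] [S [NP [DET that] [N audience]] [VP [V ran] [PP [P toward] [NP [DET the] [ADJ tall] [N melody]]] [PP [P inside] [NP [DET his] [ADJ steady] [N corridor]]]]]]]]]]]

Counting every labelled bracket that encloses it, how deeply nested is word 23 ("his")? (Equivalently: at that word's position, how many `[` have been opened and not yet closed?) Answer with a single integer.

Path from the root down to the word: S → VP → SBAR → S → VP → SBAR → S → VP → PP → NP → DET. That is 11 enclosing brackets.

11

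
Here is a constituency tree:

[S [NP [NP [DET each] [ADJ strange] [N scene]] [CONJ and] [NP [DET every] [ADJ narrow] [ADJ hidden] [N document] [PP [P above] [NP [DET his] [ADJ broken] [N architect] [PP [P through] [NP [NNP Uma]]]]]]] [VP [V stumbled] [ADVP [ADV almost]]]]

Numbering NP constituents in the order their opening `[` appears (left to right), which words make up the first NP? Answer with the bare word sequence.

each strange scene and every narrow hidden document above his broken architect through Uma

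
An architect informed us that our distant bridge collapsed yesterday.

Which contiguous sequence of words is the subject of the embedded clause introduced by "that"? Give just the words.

In the embedded clause introduced by "that" the verb is "collapsed"; the NP preceding it, "our distant bridge", is the subject.

our distant bridge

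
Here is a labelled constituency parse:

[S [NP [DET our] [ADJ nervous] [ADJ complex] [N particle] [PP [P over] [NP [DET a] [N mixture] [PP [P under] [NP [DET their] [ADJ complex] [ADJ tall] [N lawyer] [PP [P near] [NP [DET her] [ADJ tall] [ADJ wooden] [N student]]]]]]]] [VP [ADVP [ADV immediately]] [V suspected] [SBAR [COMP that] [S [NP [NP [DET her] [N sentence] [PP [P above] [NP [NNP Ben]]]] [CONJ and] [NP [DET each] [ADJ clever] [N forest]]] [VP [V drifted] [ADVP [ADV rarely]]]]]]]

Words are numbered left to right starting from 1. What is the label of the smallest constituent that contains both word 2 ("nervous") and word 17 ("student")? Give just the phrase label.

NP

Both words fall inside [NP our nervous complex particle over a mixture under their complex tall lawyer near her tall wooden student] (words 1–17), and no smaller constituent contains them both. Label: NP.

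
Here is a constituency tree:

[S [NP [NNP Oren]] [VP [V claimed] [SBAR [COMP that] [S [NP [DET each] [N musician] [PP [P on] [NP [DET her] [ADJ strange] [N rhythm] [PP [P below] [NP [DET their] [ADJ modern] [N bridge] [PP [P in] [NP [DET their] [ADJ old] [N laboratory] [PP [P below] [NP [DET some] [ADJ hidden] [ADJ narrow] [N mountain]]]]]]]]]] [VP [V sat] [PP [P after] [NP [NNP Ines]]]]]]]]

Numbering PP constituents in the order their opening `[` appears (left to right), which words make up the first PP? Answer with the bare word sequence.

The PP opening brackets appear, in order, over: "on her strange rhythm below their modern bridge in their old laboratory below some hidden narrow mountain"; "below their modern bridge in their old laboratory below some hidden narrow mountain"; "in their old laboratory below some hidden narrow mountain"; "below some hidden narrow mountain"; "after Ines". The first one spans "on her strange rhythm below their modern bridge in their old laboratory below some hidden narrow mountain".

on her strange rhythm below their modern bridge in their old laboratory below some hidden narrow mountain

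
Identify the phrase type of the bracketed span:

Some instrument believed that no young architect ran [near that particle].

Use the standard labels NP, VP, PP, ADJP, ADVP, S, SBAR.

PP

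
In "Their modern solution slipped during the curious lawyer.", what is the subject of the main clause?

their modern solution

"their modern solution" is the NP that combines with the VP headed by "slipped" to form the main clause — the subject.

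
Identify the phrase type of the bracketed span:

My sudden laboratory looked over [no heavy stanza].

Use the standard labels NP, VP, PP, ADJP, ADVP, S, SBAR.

NP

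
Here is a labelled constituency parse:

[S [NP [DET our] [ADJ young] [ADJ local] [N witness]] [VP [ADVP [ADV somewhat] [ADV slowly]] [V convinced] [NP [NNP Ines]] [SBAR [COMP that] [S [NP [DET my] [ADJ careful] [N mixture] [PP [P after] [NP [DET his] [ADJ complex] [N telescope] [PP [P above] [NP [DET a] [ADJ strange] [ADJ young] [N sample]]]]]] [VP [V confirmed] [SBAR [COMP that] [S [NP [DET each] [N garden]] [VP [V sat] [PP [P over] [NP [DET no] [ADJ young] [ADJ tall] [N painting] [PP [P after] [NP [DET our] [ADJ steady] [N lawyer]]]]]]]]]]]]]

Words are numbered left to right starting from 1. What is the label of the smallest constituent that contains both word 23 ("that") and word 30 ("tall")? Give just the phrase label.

The smallest bracket enclosing both words is [SBAR that each garden sat over no young tall painting after our steady lawyer], so the label is SBAR.

SBAR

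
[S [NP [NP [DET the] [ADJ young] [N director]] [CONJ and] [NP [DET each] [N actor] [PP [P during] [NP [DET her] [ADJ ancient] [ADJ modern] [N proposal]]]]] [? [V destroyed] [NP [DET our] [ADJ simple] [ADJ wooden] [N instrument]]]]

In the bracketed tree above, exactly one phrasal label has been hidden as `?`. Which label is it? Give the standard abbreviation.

A constituent whose immediate children are V 'destroyed', NP is a verb phrase: VP.

VP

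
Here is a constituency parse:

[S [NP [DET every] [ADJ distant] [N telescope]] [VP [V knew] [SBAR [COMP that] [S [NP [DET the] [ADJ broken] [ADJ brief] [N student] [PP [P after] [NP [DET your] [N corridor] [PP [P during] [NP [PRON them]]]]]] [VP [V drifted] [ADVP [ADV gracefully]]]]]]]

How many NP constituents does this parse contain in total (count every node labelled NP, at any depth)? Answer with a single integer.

4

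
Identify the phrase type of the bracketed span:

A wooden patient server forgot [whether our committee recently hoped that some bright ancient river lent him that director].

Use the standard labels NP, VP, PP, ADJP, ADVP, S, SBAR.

SBAR

The span is built around the complementizer "whether" — a subordinate clause (SBAR).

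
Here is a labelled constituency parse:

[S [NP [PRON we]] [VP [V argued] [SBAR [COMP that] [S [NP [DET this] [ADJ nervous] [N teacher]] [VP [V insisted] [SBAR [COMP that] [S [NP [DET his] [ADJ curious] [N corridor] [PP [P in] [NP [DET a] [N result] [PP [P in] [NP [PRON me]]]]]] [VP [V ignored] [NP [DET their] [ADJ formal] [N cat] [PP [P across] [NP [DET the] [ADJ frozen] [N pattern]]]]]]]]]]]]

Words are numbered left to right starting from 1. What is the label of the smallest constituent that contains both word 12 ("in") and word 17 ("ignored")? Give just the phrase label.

S

Word 12 lies under S → VP → SBAR → S → VP → SBAR → S → NP → PP → P; word 17 lies under S → VP → SBAR → S → VP → SBAR → S → VP → V. The lowest shared node is the S.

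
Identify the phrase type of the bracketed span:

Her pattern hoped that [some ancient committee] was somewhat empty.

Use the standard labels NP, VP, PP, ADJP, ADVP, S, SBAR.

NP

The bracketed span "some ancient committee" is headed by "committee", making it a noun phrase (NP).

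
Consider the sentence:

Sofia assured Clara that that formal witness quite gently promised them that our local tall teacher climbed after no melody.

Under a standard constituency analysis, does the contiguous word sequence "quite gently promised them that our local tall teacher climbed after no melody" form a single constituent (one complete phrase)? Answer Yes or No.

Yes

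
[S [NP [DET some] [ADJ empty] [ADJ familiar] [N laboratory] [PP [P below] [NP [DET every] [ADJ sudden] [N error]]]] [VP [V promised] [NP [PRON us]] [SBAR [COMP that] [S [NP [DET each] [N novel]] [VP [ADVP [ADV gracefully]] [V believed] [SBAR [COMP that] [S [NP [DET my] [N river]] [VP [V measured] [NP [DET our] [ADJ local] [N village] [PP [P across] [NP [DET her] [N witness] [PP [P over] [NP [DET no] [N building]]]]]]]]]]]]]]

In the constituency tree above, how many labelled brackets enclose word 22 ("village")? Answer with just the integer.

10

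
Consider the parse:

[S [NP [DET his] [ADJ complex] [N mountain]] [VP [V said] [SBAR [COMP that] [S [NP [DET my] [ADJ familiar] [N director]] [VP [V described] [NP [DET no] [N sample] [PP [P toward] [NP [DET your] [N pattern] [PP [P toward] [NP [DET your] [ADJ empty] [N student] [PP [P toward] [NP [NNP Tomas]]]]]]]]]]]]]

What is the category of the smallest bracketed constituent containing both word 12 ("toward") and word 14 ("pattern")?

PP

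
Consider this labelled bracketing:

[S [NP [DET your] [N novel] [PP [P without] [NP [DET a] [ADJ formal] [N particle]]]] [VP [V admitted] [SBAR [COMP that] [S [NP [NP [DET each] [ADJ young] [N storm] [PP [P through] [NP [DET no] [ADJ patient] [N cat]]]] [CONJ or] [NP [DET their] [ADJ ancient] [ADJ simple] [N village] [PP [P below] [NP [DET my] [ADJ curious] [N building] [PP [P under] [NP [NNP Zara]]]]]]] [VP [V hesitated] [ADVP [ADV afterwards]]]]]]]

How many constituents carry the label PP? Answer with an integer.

4

The PP constituents are: [PP without a formal particle]; [PP through no patient cat]; [PP below my curious building under Zara]; [PP under Zara]. Total: 4.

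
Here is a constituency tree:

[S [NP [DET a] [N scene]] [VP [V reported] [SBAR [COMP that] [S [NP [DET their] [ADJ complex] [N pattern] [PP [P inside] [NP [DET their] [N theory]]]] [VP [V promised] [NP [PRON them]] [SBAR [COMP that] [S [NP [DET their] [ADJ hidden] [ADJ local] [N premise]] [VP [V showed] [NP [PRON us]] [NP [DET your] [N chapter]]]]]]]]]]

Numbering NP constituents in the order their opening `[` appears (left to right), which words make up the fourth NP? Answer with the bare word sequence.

them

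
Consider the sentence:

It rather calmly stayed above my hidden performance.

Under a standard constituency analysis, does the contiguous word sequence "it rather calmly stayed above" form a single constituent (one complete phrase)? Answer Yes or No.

"it" belongs to the noun phrase "it" while "above" belongs to the verb phrase "rather calmly stayed above my hidden performance"; a span that runs across that boundary is not a single phrase.

No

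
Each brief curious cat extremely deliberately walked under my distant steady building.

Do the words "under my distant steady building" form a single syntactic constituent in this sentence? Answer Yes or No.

Yes

These words form the whole prepositional phrase headed by "under", so yes — one constituent.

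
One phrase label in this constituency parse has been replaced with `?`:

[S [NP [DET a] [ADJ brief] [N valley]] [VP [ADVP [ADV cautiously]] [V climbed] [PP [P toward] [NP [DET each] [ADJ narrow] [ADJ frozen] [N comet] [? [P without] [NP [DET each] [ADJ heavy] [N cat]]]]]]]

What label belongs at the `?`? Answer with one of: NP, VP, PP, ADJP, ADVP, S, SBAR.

PP

A constituent whose immediate children are P 'without', NP is a prepositional phrase: PP.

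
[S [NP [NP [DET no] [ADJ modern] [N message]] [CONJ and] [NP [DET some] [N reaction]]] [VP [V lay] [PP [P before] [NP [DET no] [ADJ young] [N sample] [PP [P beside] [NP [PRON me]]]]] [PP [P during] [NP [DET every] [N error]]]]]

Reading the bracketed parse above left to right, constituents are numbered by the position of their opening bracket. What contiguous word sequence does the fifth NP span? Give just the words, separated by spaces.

me

Opening `[NP` markers occur at word positions 1, 1, 5, 9, 13, 15; the fifth of these opens the constituent [NP me].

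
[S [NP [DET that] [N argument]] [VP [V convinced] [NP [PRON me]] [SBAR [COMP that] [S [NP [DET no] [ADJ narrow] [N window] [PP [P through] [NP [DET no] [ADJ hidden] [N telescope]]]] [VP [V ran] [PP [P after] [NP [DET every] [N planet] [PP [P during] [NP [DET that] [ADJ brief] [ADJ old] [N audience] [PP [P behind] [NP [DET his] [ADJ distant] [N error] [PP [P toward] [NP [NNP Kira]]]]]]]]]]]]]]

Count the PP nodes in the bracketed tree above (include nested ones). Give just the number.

5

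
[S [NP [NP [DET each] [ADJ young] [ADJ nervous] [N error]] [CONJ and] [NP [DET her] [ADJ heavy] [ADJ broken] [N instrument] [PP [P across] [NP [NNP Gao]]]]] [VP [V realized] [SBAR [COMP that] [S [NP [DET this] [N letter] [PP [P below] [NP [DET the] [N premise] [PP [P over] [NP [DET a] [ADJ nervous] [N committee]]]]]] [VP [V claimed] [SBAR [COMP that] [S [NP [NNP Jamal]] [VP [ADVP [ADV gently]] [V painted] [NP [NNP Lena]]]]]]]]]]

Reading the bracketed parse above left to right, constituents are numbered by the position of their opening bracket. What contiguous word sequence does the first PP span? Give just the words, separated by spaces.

Opening `[PP` markers occur at word positions 10, 16, 19; the first of these opens the constituent [PP across Gao].

across Gao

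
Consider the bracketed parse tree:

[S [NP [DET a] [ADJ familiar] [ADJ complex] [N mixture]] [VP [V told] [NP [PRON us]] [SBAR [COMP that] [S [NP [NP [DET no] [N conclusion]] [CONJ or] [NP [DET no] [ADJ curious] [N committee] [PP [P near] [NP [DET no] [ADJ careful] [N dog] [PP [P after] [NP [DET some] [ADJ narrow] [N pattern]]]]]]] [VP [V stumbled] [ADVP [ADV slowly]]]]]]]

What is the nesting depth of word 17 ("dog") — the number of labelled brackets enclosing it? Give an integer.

9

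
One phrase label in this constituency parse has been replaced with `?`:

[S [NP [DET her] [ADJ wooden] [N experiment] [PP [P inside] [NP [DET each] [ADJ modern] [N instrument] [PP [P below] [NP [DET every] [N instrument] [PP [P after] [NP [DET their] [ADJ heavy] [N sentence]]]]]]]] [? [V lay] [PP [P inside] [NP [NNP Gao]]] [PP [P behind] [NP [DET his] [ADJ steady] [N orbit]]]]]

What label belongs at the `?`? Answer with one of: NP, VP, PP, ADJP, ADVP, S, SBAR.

VP

Looking at what the `?` directly dominates — V 'lay', PP, PP — this is a verb phrase (VP).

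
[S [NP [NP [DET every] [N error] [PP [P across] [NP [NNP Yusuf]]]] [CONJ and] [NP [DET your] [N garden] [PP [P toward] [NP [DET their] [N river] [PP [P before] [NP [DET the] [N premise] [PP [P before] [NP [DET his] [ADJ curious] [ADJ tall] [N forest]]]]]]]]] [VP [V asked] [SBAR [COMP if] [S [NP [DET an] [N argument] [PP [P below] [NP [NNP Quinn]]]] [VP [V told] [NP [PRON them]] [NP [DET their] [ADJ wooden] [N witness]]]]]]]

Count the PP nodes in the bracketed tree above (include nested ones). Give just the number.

Scanning left to right, an opening `[PP` appears at word positions 3, 8, 11, 14, 23 — 5 in total.

5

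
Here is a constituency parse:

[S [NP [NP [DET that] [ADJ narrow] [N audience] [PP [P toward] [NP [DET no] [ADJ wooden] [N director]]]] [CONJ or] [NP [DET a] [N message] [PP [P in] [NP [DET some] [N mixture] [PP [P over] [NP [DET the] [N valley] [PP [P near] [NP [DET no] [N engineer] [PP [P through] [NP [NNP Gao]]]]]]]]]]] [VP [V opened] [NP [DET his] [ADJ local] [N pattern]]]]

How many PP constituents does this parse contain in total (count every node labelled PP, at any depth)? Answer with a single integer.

5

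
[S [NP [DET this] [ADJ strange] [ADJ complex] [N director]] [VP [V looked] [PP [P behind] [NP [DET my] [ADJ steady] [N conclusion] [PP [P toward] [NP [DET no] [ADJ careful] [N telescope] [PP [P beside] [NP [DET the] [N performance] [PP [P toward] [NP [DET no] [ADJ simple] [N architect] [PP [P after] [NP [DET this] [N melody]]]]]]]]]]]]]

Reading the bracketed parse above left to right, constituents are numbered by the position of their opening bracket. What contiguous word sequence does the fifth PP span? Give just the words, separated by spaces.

In left-to-right order the PP constituents are "behind my steady conclusion toward no careful telescope beside the performance toward no simple architect after this melody"; "toward no careful telescope beside the performance toward no simple architect after this melody"; "beside the performance toward no simple architect after this melody"; "toward no simple architect after this melody"; "after this melody". Number 5 is "after this melody".

after this melody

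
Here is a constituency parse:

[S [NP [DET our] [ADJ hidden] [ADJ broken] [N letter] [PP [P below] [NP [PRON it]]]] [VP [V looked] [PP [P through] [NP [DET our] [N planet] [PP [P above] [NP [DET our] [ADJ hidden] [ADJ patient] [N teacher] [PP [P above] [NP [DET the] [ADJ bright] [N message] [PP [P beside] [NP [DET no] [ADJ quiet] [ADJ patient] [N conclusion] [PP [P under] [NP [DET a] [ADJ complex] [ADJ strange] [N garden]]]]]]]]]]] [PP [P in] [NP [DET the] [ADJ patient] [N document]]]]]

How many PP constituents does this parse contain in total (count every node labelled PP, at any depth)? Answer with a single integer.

7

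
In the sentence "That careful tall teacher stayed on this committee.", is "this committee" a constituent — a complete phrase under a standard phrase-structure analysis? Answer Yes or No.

Yes

"this committee" is exactly the noun phrase [NP this committee], a complete constituent.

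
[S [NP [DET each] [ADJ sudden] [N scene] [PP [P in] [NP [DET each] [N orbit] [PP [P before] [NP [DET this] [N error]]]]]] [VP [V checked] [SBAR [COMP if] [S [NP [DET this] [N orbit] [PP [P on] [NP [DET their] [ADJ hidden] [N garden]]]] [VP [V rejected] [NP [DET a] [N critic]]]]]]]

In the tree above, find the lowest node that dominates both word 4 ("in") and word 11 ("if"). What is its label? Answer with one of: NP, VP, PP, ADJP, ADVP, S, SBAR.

Both words fall inside [S each sudden scene in each orbit before this error checked if this orbit on their hidden garden rejected a critic] (words 1–20), and no smaller constituent contains them both. Label: S.

S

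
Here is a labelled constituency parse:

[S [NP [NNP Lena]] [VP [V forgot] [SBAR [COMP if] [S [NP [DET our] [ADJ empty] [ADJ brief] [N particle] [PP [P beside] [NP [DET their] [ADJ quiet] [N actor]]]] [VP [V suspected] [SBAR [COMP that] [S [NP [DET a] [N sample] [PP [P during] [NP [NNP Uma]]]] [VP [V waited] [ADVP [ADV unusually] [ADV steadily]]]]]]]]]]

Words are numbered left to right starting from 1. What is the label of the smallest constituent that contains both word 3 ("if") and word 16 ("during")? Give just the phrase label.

SBAR

Word 3 lies under S → VP → SBAR → COMP; word 16 lies under S → VP → SBAR → S → VP → SBAR → S → NP → PP → P. The lowest shared node is the SBAR.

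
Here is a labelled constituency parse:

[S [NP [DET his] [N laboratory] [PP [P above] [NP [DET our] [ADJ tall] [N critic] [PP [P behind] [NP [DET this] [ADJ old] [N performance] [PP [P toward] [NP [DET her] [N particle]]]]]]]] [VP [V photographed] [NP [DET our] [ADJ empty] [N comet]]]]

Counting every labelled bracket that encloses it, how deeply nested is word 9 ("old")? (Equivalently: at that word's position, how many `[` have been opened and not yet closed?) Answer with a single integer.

Counting open brackets not yet closed at "old": [S [NP [PP [NP [PP [NP [ADJ = 7.

7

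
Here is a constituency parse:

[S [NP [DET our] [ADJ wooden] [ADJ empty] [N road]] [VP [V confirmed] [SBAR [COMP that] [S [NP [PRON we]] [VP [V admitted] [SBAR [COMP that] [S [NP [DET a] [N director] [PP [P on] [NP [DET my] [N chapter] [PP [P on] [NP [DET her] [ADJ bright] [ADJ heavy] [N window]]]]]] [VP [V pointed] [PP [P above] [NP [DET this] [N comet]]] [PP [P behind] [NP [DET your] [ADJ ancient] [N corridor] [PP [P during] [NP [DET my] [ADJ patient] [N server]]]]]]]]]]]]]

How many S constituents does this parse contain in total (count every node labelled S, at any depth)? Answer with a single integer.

3

The S constituents are: [S our wooden empty road confirmed that we admitted that a director on my chapter on her bright heavy window pointed above this comet behind your ancient corridor during my patient server]; [S we admitted that a director on my chapter on her bright heavy window pointed above this comet behind your ancient corridor during my patient server]; [S a director on my chapter on her bright heavy window pointed above this comet behind your ancient corridor during my patient server]. Total: 3.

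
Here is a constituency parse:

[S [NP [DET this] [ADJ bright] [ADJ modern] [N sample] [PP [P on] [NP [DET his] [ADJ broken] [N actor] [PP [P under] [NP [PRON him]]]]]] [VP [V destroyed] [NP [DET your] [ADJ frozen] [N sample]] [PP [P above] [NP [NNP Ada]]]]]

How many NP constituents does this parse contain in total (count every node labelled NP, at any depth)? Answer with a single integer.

5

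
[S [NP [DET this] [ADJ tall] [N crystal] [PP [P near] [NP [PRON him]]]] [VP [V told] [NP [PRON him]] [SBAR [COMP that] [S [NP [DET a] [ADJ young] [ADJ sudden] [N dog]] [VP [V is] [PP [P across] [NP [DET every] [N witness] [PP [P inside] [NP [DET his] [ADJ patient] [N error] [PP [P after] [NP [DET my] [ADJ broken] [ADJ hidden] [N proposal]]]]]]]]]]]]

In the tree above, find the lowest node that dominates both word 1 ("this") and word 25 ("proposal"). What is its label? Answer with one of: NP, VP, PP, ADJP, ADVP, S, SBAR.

Both words fall inside [S this tall crystal near him told him that a young sudden dog is across every witness inside his patient error after my broken hidden proposal] (words 1–25), and no smaller constituent contains them both. Label: S.

S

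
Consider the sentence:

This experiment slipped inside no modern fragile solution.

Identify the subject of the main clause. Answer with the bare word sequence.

this experiment

"this experiment" is the NP that combines with the VP headed by "slipped" to form the main clause — the subject.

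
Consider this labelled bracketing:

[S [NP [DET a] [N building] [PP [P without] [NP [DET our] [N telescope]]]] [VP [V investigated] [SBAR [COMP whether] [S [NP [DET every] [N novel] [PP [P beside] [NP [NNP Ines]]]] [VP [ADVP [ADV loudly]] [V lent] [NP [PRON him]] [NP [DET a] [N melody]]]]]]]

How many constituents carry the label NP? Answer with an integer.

The NP constituents are: [NP a building without our telescope]; [NP our telescope]; [NP every novel beside Ines]; [NP Ines]; [NP him]; [NP a melody]. Total: 6.

6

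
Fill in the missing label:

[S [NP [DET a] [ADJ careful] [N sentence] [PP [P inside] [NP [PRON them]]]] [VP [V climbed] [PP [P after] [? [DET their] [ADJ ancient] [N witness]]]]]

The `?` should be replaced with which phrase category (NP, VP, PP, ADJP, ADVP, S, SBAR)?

NP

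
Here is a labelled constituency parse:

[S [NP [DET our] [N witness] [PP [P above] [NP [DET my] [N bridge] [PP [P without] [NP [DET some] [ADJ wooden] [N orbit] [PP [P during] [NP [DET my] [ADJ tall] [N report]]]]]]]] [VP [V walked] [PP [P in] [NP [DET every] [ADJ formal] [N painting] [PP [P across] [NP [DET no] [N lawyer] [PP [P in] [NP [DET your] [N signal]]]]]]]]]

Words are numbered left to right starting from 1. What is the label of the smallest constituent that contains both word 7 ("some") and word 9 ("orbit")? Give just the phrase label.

NP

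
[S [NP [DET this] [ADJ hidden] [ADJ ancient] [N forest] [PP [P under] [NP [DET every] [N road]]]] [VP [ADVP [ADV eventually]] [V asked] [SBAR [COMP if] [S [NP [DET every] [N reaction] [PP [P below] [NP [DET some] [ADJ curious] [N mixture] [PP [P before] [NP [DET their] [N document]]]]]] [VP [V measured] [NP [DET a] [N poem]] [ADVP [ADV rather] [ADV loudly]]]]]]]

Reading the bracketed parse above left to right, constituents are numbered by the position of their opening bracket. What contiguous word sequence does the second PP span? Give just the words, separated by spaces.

below some curious mixture before their document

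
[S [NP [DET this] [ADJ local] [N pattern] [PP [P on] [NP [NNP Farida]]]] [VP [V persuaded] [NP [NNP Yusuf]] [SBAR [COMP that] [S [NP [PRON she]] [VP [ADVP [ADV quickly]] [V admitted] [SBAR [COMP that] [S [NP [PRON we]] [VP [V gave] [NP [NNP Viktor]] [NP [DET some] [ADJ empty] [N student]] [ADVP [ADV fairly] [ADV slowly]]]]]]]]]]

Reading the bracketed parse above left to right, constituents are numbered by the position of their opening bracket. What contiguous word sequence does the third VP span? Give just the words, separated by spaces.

gave Viktor some empty student fairly slowly

In left-to-right order the VP constituents are "persuaded Yusuf that she quickly admitted that we gave Viktor some empty student fairly slowly"; "quickly admitted that we gave Viktor some empty student fairly slowly"; "gave Viktor some empty student fairly slowly". Number 3 is "gave Viktor some empty student fairly slowly".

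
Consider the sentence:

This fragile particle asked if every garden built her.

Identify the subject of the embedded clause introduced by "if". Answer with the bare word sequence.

every garden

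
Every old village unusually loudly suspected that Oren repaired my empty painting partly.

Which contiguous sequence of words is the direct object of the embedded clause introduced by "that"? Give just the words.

my empty painting

The verb of the embedded clause introduced by "that" is "repaired"; its direct object is the NP "my empty painting".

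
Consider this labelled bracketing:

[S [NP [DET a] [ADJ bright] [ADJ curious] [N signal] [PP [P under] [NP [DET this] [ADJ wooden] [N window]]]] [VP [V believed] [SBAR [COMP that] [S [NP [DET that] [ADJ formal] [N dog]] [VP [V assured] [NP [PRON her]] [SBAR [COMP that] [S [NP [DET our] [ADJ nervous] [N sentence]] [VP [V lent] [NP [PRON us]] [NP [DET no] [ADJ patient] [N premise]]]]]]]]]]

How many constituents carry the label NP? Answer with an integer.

7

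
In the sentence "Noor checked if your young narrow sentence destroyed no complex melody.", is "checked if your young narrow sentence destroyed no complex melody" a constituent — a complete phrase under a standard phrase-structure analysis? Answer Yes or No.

These words form the whole verb phrase headed by "checked", so yes — one constituent.

Yes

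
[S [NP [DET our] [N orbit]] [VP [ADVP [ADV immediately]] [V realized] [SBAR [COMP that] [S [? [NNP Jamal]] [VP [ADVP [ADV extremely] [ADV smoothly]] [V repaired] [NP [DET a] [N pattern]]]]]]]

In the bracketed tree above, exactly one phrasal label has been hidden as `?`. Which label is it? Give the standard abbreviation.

NP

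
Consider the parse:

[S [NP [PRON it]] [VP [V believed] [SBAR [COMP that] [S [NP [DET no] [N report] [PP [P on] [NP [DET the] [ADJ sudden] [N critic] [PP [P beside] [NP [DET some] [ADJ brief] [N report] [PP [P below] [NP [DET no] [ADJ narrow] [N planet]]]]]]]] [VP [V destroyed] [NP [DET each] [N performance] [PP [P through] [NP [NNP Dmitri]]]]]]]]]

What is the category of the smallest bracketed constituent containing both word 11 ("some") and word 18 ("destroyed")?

S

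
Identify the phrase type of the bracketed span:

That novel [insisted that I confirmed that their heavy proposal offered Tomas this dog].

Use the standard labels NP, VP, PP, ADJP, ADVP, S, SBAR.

VP

The span is built around the verb "insisted" — a verb phrase (VP).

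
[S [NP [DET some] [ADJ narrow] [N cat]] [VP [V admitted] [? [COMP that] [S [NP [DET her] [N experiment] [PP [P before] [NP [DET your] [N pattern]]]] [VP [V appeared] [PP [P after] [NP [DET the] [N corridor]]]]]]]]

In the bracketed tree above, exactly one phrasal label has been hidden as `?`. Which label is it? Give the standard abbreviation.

The `?` node immediately contains: COMP 'that', S. That is the internal structure of a subordinate clause, so the label is SBAR.

SBAR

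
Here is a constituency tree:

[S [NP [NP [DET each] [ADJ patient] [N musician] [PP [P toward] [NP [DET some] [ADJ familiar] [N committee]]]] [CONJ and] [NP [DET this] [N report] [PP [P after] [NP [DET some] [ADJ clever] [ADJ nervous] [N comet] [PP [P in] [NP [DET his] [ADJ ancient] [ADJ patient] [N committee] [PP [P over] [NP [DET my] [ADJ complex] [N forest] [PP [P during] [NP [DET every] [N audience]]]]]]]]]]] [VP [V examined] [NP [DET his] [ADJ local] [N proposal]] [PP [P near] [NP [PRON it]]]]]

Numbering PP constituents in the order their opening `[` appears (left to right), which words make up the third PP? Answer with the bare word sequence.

in his ancient patient committee over my complex forest during every audience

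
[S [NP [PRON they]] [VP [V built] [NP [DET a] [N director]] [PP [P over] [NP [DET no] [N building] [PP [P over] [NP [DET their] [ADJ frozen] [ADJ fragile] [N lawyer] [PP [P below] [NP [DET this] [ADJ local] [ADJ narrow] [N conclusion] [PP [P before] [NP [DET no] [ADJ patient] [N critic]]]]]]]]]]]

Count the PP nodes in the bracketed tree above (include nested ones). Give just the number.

The PP constituents are: [PP over no building over their frozen fragile lawyer below this local narrow conclusion before no patient critic]; [PP over their frozen fragile lawyer below this local narrow conclusion before no patient critic]; [PP below this local narrow conclusion before no patient critic]; [PP before no patient critic]. Total: 4.

4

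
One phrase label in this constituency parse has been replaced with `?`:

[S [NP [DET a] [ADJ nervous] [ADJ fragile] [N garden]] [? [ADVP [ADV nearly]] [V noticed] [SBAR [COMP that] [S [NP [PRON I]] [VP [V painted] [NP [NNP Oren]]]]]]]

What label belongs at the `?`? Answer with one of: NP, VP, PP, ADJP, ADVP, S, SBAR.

VP

The `?` node immediately contains: ADVP, V 'noticed', SBAR. That is the internal structure of a verb phrase, so the label is VP.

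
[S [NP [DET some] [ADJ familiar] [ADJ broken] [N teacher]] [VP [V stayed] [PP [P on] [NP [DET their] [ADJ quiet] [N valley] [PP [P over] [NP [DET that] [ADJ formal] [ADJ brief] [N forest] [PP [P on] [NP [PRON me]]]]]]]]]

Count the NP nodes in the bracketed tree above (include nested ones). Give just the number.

Listing each NP by its span: [NP some familiar broken teacher]; [NP their quiet valley over that formal brief forest on me]; [NP that formal brief forest on me]; [NP me] — that makes 4.

4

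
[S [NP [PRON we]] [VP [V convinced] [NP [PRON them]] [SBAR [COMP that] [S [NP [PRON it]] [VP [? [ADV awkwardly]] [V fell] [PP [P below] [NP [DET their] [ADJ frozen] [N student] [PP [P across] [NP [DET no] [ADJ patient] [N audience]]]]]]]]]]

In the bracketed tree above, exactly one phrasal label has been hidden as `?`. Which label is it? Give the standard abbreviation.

A constituent whose immediate children are ADV 'awkwardly' is an adverb phrase: ADVP.

ADVP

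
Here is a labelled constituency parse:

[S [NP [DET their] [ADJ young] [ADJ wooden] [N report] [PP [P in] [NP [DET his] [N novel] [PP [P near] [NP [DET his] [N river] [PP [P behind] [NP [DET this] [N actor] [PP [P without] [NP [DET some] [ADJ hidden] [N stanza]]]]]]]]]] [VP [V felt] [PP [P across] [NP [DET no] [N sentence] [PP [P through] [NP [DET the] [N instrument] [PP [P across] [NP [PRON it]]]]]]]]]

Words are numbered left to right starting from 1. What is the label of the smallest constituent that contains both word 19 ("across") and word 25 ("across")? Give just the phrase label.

PP

Word 19 lies under S → VP → PP → P; word 25 lies under S → VP → PP → NP → PP → NP → PP → P. The lowest shared node is the PP.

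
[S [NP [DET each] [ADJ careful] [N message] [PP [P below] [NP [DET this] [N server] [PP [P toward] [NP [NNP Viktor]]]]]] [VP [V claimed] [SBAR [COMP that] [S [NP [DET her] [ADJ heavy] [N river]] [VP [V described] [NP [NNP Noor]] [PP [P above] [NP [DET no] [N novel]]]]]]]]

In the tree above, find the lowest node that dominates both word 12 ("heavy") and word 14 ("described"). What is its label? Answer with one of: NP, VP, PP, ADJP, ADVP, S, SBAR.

Both words fall inside [S her heavy river described Noor above no novel] (words 11–18), and no smaller constituent contains them both. Label: S.

S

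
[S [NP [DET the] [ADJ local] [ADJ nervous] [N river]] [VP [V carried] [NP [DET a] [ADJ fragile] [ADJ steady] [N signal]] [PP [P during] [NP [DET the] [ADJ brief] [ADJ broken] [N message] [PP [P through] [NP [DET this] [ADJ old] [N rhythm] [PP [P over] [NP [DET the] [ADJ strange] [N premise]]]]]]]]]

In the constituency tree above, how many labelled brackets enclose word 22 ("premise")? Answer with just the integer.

9

Path from the root down to the word: S → VP → PP → NP → PP → NP → PP → NP → N. That is 9 enclosing brackets.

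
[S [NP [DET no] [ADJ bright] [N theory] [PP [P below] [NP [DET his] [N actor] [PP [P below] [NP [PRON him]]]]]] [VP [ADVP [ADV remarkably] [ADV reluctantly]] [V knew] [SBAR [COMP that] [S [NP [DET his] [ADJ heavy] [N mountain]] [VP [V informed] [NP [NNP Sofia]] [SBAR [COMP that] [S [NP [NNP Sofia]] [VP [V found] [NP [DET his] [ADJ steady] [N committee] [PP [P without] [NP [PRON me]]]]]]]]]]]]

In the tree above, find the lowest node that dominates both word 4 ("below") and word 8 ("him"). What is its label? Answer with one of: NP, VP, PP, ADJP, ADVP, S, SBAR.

PP

Both words fall inside [PP below his actor below him] (words 4–8), and no smaller constituent contains them both. Label: PP.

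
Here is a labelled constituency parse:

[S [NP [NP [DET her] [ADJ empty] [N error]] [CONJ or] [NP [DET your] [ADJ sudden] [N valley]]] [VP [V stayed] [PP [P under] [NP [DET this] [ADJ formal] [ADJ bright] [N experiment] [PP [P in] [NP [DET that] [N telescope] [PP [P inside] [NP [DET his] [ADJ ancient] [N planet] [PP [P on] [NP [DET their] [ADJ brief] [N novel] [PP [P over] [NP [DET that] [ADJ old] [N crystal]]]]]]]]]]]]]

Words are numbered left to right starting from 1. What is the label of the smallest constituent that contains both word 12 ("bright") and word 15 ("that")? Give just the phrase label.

NP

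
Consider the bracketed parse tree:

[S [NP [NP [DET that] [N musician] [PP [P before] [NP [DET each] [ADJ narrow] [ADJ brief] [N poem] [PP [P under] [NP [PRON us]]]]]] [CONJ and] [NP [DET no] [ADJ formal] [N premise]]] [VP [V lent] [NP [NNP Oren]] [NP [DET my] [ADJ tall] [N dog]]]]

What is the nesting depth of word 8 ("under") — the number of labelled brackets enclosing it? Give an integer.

7

Counting open brackets not yet closed at "under": [S [NP [NP [PP [NP [PP [P = 7.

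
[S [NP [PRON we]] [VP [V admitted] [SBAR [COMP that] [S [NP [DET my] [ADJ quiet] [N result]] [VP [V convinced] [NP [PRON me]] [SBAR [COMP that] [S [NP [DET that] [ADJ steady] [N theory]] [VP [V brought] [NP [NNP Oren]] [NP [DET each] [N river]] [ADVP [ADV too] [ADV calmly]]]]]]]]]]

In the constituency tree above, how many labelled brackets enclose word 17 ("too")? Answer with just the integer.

10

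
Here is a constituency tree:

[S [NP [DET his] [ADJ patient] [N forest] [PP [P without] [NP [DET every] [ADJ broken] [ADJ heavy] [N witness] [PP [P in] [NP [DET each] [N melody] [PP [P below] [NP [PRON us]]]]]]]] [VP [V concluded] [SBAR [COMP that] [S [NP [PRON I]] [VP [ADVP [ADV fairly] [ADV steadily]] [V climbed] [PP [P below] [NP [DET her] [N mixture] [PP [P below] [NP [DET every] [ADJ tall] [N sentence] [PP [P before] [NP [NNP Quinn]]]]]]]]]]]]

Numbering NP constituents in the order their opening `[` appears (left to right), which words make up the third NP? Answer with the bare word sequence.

The NP opening brackets appear, in order, over: "his patient forest without every broken heavy witness in each melody below us"; "every broken heavy witness in each melody below us"; "each melody below us"; "us"; "I"; "her mixture below every tall sentence before Quinn"; "every tall sentence before Quinn"; "Quinn". The third one spans "each melody below us".

each melody below us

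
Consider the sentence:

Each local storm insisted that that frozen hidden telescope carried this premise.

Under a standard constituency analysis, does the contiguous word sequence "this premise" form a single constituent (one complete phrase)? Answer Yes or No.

Yes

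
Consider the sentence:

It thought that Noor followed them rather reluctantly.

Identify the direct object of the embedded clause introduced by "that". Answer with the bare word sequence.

The verb of the embedded clause introduced by "that" is "followed"; its direct object is the NP "them".

them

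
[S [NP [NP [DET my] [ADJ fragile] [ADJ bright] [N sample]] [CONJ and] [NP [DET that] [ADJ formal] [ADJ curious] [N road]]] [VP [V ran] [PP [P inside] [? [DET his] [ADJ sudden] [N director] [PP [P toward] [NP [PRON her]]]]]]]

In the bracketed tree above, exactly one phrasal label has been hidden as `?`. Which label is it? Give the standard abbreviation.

The `?` node immediately contains: DET 'his', ADJ 'sudden', N 'director', PP. That is the internal structure of a noun phrase, so the label is NP.

NP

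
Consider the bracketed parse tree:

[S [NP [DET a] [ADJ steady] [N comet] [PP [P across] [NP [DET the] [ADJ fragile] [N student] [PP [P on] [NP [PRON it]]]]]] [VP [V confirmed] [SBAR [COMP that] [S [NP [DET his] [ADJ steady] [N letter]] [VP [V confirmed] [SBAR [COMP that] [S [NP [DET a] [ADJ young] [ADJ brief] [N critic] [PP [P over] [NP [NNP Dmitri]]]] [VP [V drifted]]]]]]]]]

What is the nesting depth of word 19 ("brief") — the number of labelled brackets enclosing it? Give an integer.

9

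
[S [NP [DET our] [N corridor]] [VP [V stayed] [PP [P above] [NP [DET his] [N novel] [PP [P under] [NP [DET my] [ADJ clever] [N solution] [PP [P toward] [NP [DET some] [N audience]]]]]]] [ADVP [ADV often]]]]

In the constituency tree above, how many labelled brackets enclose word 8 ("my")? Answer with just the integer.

7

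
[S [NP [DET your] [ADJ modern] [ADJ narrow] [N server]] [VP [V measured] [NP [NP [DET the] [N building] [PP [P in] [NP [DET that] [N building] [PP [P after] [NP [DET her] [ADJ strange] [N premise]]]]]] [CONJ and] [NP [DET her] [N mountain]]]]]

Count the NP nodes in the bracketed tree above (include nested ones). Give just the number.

6

The NP constituents are: [NP your modern narrow server]; [NP the building in that building after her strange premise and her mountain]; [NP the building in that building after her strange premise]; [NP that building after her strange premise]; [NP her strange premise]; [NP her mountain]. Total: 6.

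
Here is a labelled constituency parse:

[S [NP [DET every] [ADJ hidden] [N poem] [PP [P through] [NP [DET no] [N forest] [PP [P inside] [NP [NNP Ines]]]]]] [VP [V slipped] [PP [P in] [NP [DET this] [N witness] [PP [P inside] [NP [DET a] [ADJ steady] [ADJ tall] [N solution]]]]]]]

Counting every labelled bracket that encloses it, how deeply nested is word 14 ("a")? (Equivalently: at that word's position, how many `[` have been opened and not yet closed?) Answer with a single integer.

7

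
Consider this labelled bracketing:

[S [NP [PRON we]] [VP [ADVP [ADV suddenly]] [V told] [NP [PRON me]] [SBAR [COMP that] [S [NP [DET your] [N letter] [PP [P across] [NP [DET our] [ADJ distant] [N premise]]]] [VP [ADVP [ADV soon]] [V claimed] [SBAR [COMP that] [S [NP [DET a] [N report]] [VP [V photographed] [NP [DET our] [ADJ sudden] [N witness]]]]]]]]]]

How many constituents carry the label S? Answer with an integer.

3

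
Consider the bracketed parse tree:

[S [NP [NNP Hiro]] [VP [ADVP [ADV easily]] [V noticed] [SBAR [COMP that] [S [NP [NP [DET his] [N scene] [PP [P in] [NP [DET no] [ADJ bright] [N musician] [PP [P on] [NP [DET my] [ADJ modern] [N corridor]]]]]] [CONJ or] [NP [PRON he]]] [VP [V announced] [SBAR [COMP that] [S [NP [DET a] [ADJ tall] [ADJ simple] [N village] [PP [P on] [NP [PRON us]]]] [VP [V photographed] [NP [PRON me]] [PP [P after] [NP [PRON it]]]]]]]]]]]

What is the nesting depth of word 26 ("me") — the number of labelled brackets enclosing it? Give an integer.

10

The word sits inside PRON, which is inside NP, inside VP, inside S, inside SBAR, inside VP, inside S, inside SBAR, inside VP, inside S — 10 brackets in all.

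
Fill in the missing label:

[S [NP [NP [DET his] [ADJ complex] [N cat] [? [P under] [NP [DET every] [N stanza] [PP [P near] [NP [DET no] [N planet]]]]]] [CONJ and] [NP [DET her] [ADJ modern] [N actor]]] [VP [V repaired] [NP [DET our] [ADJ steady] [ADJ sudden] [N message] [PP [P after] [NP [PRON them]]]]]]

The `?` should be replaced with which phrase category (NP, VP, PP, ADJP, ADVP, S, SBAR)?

PP

The `?` node immediately contains: P 'under', NP. That is the internal structure of a prepositional phrase, so the label is PP.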